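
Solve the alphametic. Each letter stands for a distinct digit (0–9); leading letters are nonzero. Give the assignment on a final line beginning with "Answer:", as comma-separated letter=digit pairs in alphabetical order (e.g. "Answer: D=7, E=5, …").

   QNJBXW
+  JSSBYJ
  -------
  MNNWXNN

Step 1. [col 1: W + J ≡ N (mod 10)] column 1 (W + J ≡ N (mod 10), carry-in 0) doesn't pin W yet; pick W=7 and continue ⇒ W=7.
Step 2. [col 1: W + J ≡ N (mod 10)] N=5 is one option consistent with column 1 (W + J ≡ N (mod 10), carry-in 0) — take it ⇒ N=5.
Step 3. [col 1: W + J ≡ N (mod 10)] from column 1 (W=7, N=5, carry-in 0, digits 5,7 already taken and all letters distinct): J must equal 8 ⇒ J=8.
Step 4. [col 2: X + Y ≡ N (mod 10)] no forcing yet in column 2 (carry-in 1); Y=0 is free and consistent — try it. So Y=0.
Step 5. [col 2: X + Y ≡ N (mod 10)] in column 2 we have X+Y≡N with carry-in 1; given Y=0, N=5 and digits 0,5,7,8 already taken and all letters distinct, that pins X to 4, so X=4.
Step 6. [M] M is the leading digit of a 7-digit sum of two 6-digit numbers; the final carry is exactly 1, so M=1.
Step 7. [col 3: B + B ≡ X (mod 10)] column 3: given X=4, carry-in 0, and digits 0,1,4,5,7,8 already taken and all letters distinct, B+B≡X (mod 10) forces B=2. So B=2.
Step 8. [col 4: J + S ≡ W (mod 10)] column 4: given J=8, W=7, carry-in 0, and digits 0,1,2,4,5,7,8 already taken and all letters distinct, J+S≡W (mod 10) forces S=9. So S=9.
Step 9. [col 6: Q + J ≡ N (mod 10)] from column 6 (J=8, N=5, carry-in 1, digits 0,1,2,4,5,7,8,9 already taken and all letters distinct): Q must equal 6, so Q=6.

Answer: B=2, J=8, M=1, N=5, Q=6, S=9, W=7, X=4, Y=0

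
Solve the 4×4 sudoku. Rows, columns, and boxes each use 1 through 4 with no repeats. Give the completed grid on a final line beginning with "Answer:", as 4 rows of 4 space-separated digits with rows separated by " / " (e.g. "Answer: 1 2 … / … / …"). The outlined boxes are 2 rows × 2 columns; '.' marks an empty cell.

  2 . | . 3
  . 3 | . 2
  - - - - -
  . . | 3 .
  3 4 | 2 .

Step 1. [r3c1∈{1}] r3c1's peers cover all but 1 ⇒ r3c1=1.
Step 2. [r1c3∈{1,4}] r1c3 is the only open cell in row 1 admitting 4, so r1c3=4.
Step 3. [r3c4∈{4}] r3c4 has the single candidate 4. So r3c4=4.
Step 4. [r3c2∈{2}] r3c2 is down to just 2. So r3c2=2.
Step 5. [r1c2∈{1}] r1c2 has the single candidate 1 ⇒ r1c2=1.
Step 6. [r2c3∈{1}] r2c3's peers cover all but 1 ⇒ r2c3=1.
Step 7. [r4c4∈{1}] only 1 remains possible at r4c4 ⇒ r4c4=1.
Step 8. [r2c1∈{4}] r2c1 has the single candidate 4 ⇒ r2c1=4.

Answer: 2 1 4 3 / 4 3 1 2 / 1 2 3 4 / 3 4 2 1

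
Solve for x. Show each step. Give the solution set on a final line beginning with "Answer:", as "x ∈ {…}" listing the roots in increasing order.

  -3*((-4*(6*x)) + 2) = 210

Step 1. [-3*((-4*(6*x)) + 2) = 210] LHS = -3·(…); ÷-3 both sides. So div: (-4*(6*x)) + 2 = -70.
Step 2. [(-4*(6*x)) + 2 = -70] peel the +2: subtract 2 from each side. So sub: -4*(6*x) = -72.
Step 3. [-4*(6*x) = -72] -4·(inner) — divide through by -4. So div: 6*x = 18.
Step 4. [6*x = 18] 6 out front; divide by 6 ⇒ div: x = 3.

Answer: x ∈ {3}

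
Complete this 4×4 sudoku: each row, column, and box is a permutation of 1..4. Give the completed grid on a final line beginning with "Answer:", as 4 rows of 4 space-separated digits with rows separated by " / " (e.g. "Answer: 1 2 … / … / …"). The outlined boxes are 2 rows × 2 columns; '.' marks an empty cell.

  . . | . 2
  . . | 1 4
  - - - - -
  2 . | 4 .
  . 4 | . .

Step 1. [r2c1∈{3}] r2c1 has the single candidate 3, so r2c1=3.
Step 2. [r4c1∈{1}] r4c1's peers cover all but 1. So r4c1=1.
Step 3. [r4c4∈{3}] only 3 remains possible at r4c4. So r4c4=3.
Step 4. [r3c4∈{1}] r3c4's peers cover all but 1, so r3c4=1.
Step 5. [r3c2∈{3}] r3c2 has the single candidate 3 ⇒ r3c2=3.
Step 6. [r2c2∈{2}] nothing but 2 survives at r2c2. So r2c2=2.
Step 7. [r4c3∈{2}] nothing but 2 survives at r4c3, so r4c3=2.
Step 8. [r1c2∈{1}] r1c2 has the single candidate 1, so r1c2=1.
Step 9. [r1c3∈{3}] nothing but 3 survives at r1c3 ⇒ r1c3=3.
Step 10. [r1c1∈{4}] r1c1 has the single candidate 4. So r1c1=4.

Answer: 4 1 3 2 / 3 2 1 4 / 2 3 4 1 / 1 4 2 3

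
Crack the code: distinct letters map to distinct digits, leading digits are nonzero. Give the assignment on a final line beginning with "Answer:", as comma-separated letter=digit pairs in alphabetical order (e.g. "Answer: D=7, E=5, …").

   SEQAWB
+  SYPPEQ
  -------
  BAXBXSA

Step 1. [col 1: B + Q ≡ A (mod 10)] several values work for A in column 1 (B + Q ≡ A (mod 10), carry-in 0); try A=5 ⇒ A=5.
Step 2. [col 1: B + Q ≡ A (mod 10)] B=1 is one option consistent with column 1 (B + Q ≡ A (mod 10), carry-in 0) — take it, so B=1.
Step 3. [col 1: B + Q ≡ A (mod 10)] in column 1 we have B+Q≡A with carry-in 0; given B=1, A=5 and digits 1,5 already taken and all letters distinct, that pins Q to 4, so Q=4.
Step 4. [col 2: W + E ≡ S (mod 10)] no forcing yet in column 2 (carry-in 0); S=7 is free and consistent — try it. So S=7.
Step 5. [col 2: W + E ≡ S (mod 10)] W=9 is one option consistent with column 2 (W + E ≡ S (mod 10), carry-in 0) — take it ⇒ W=9.
Step 6. [col 2: W + E ≡ S (mod 10)] column 2 reads W+E+carry(0)=S with W=9, S=7; with digits 1,4,5,7,9 already taken and all letters distinct, the only value for E is 8, so E=8.
Step 7. [col 3: A + P ≡ X (mod 10)] X=2 is one option consistent with column 3 (A + P ≡ X (mod 10), carry-in 1) — take it. So X=2.
Step 8. [col 3: A + P ≡ X (mod 10)] in column 3 we have A+P≡X with carry-in 1; given A=5, X=2 and digits 1,2,4,5,7,8,9 already taken and all letters distinct, that pins P to 6 ⇒ P=6.
Step 9. [col 5: E + Y ≡ X (mod 10)] from column 5 (E=8, X=2, carry-in 1, digits 1,2,4,5,6,7,8,9 already taken and all letters distinct): Y must equal 3 ⇒ Y=3.

Answer: A=5, B=1, E=8, P=6, Q=4, S=7, W=9, X=2, Y=3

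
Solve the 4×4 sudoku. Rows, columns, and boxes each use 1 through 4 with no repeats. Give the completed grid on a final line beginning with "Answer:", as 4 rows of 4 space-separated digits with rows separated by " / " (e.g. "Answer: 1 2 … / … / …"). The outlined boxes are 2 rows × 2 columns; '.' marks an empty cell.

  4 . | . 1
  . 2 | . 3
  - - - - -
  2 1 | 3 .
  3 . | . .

Step 1. [r3c4∈{4}] only 4 remains possible at r3c4. So r3c4=4.
Step 2. [r4c4∈{2}] r4c4's peers cover all but 2 ⇒ r4c4=2.
Step 3. [r1c3∈{2}] only 2 remains possible at r1c3 ⇒ r1c3=2.
Step 4. [r2c3∈{4}] r2c3's peers cover all but 4 ⇒ r2c3=4.
Step 5. [r4c2∈{4}] r4c2's peers cover all but 4, so r4c2=4.
Step 6. [r4c3∈{1}] r4c3 has the single candidate 1. So r4c3=1.
Step 7. [r2c1∈{1}] only 1 remains possible at r2c1. So r2c1=1.
Step 8. [r1c2∈{3}] r1c2 has the single candidate 3, so r1c2=3.

Answer: 4 3 2 1 / 1 2 4 3 / 2 1 3 4 / 3 4 1 2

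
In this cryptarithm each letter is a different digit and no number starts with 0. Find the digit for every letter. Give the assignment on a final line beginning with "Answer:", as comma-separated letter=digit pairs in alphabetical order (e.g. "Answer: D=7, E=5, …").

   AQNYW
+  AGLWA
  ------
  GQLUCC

Step 1. [G] the sum has 6 digits but both addends have 5; that extra leading digit G is the final carry, namely 1. So G=1.
Step 2. [col 1: W + A ≡ C (mod 10)] column 1 (W + A ≡ C (mod 10), carry-in 0) doesn't pin A yet; pick A=7 and continue, so A=7.
Step 3. [col 1: W + A ≡ C (mod 10)] column 1 (W + A ≡ C (mod 10), carry-in 0) doesn't pin W yet; pick W=3 and continue, so W=3.
Step 4. [col 1: W + A ≡ C (mod 10)] column 1 reads W+A+carry(0)=C with W=3, A=7; with digits 1,3,7 already taken and all letters distinct, the only value for C is 0, so C=0.
Step 5. [col 2: Y + W ≡ C (mod 10)] column 2: given W=3, C=0, carry-in 1, and digits 0,1,3,7 already taken and all letters distinct, Y+W≡C (mod 10) forces Y=6 ⇒ Y=6.
Step 6. [col 3: N + L ≡ U (mod 10)] no forcing yet in column 3 (carry-in 1); L=5 is free and consistent — try it. So L=5.
Step 7. [col 3: N + L ≡ U (mod 10)] column 3 (N + L ≡ U (mod 10), carry-in 1) doesn't pin U yet; pick U=8 and continue. So U=8.
Step 8. [col 3: N + L ≡ U (mod 10)] in column 3 we have N+L≡U with carry-in 1; given L=5, U=8 and digits 0,1,3,5,6,7,8 already taken and all letters distinct, that pins N to 2 ⇒ N=2.
Step 9. [col 4: Q + G ≡ L (mod 10)] in column 4 we have Q+G≡L with carry-in 0; given G=1, L=5 and digits 0,1,2,3,5,6,7,8 already taken and all letters distinct, that pins Q to 4, so Q=4.

Answer: A=7, C=0, G=1, L=5, N=2, Q=4, U=8, W=3, Y=6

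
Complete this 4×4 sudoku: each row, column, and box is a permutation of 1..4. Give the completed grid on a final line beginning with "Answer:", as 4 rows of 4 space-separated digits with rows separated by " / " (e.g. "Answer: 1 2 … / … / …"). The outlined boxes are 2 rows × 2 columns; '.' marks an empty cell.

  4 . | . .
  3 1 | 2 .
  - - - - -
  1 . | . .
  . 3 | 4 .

Step 1. [r3c3∈{3}] r3c3 is down to just 3 ⇒ r3c3=3.
Step 2. [r4c4∈{1,2}] r4c4 is the only open cell in row 4 admitting 1 ⇒ r4c4=1.
Step 3. [r3c4∈{2}] only 2 remains possible at r3c4, so r3c4=2.
Step 4. [r3c2∈{4}] r3c2's peers cover all but 4 ⇒ r3c2=4.
Step 5. [r1c2∈{2}] r1c2 is down to just 2 ⇒ r1c2=2.
Step 6. [r1c4∈{3}] r1c4 is down to just 3, so r1c4=3.
Step 7. [r4c1∈{2}] r4c1's peers cover all but 2. So r4c1=2.
Step 8. [r2c4∈{4}] only 4 remains possible at r2c4, so r2c4=4.
Step 9. [r1c3∈{1}] only 1 remains possible at r1c3. So r1c3=1.

Answer: 4 2 1 3 / 3 1 2 4 / 1 4 3 2 / 2 3 4 1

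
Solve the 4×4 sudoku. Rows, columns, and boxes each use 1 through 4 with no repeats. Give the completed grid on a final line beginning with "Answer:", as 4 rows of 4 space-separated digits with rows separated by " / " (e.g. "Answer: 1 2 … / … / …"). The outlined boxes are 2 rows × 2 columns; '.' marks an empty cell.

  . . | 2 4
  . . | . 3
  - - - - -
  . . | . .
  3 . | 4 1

Step 1. [r1c1∈{1}] r1c1 is down to just 1 ⇒ r1c1=1.
Step 2. [r4c2∈{2}] nothing but 2 survives at r4c2 ⇒ r4c2=2.
Step 3. [r3c1∈{4}] nothing but 4 survives at r3c1. So r3c1=4.
Step 4. [r2c3∈{1}] r2c3 has the single candidate 1 ⇒ r2c3=1.
Step 5. [r3c2∈{1}] nothing but 1 survives at r3c2. So r3c2=1.
Step 6. [r3c3∈{3}] r3c3's peers cover all but 3 ⇒ r3c3=3.
Step 7. [r1c2∈{3}] r1c2's peers cover all but 3, so r1c2=3.
Step 8. [r2c1∈{2}] r2c1's peers cover all but 2, so r2c1=2.
Step 9. [r3c4∈{2}] nothing but 2 survives at r3c4, so r3c4=2.
Step 10. [r2c2∈{4}] nothing but 4 survives at r2c2. So r2c2=4.

Answer: 1 3 2 4 / 2 4 1 3 / 4 1 3 2 / 3 2 4 1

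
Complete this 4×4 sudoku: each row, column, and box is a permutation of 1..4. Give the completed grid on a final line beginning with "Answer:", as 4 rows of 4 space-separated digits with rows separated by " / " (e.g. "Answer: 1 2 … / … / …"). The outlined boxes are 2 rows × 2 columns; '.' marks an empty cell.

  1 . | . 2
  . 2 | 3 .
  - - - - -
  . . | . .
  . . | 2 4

Step 1. [r3c4∈{1,3}] across col 4, 3 lands solely at r3c4 ⇒ r3c4=3.
Step 2. [r2c1∈{4}] r2c1 has the single candidate 4, so r2c1=4.
Step 3. [r4c2∈{1,3}] in row 4, 1 fits only at r4c2 ⇒ r4c2=1.
Step 4. [r3c3∈{1}] r3c3 has the single candidate 1, so r3c3=1.
Step 5. [r4c1∈{3}] r4c1's peers cover all but 3 ⇒ r4c1=3.
Step 6. [r3c2∈{4}] nothing but 4 survives at r3c2 ⇒ r3c2=4.
Step 7. [r3c1∈{2}] r3c1's peers cover all but 2. So r3c1=2.
Step 8. [r1c3∈{4}] nothing but 4 survives at r1c3, so r1c3=4.
Step 9. [r1c2∈{3}] only 3 remains possible at r1c2, so r1c2=3.
Step 10. [r2c4∈{1}] only 1 remains possible at r2c4 ⇒ r2c4=1.

Answer: 1 3 4 2 / 4 2 3 1 / 2 4 1 3 / 3 1 2 4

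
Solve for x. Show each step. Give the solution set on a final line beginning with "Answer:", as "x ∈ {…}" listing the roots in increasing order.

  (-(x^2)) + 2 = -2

Step 1. [(-(x^2)) + 2 = -2] +2 is outermost — subtract 2 both sides ⇒ sub: -(x^2) = -4.
Step 2. [-(x^2) = -4] LHS negated; negate both sides ⇒ neg: x^2 = 4.
Step 3. [x^2 = 4] √ both sides: 4 ≥ 0 gives two branches. So sqrt: x = 2 or -2.

Answer: x ∈ {-2, 2}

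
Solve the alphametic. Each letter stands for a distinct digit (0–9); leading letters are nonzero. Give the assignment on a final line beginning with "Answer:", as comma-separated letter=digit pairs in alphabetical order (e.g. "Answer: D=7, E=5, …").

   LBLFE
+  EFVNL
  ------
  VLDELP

Step 1. [col 1: E + L ≡ P (mod 10)] no forcing yet in column 1 (carry-in 0); L=8 is free and consistent — try it. So L=8.
Step 2. [col 1: E + L ≡ P (mod 10)] several values work for E in column 1 (E + L ≡ P (mod 10), carry-in 0); try E=9. So E=9.
Step 3. [V] V is the leading digit of a 6-digit sum of two 5-digit numbers; the final carry is exactly 1 ⇒ V=1.
Step 4. [col 1: E + L ≡ P (mod 10)] column 1: given E=9, L=8, carry-in 0, and digits 1,8,9 already taken and all letters distinct, E+L≡P (mod 10) forces P=7. So P=7.
Step 5. [col 2: F + N ≡ L (mod 10)] column 2 (F + N ≡ L (mod 10), carry-in 1) doesn't pin F yet; pick F=4 and continue. So F=4.
Step 6. [col 2: F + N ≡ L (mod 10)] from column 2 (F=4, L=8, carry-in 1, digits 1,4,7,8,9 already taken and all letters distinct): N must equal 3. So N=3.
Step 7. [col 4: B + F ≡ D (mod 10)] column 4 (B + F ≡ D (mod 10), carry-in 0) doesn't pin D yet; pick D=0 and continue ⇒ D=0.
Step 8. [col 4: B + F ≡ D (mod 10)] from column 4 (F=4, D=0, carry-in 0, digits 0,1,3,4,7,8,9 already taken and all letters distinct): B must equal 6 ⇒ B=6.

Answer: B=6, D=0, E=9, F=4, L=8, N=3, P=7, V=1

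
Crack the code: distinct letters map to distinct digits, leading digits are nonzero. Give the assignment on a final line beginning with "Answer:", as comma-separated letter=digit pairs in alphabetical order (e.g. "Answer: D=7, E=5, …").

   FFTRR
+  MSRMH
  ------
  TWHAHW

Step 1. [T] the sum has 6 digits but both addends have 5; that extra leading digit T is the final carry, namely 1, so T=1.
Step 2. [col 1: R + H ≡ W (mod 10)] no forcing yet in column 1 (carry-in 0); H=4 is free and consistent — try it, so H=4.
Step 3. [col 1: R + H ≡ W (mod 10)] no forcing yet in column 1 (carry-in 0); R=8 is free and consistent — try it. So R=8.
Step 4. [col 1: R + H ≡ W (mod 10)] column 1: given R=8, H=4, carry-in 0, and digits 1,4,8 already taken and all letters distinct, R+H≡W (mod 10) forces W=2 ⇒ W=2.
Step 5. [col 2: R + M ≡ H (mod 10)] column 2: given R=8, H=4, carry-in 1, and digits 1,2,4,8 already taken and all letters distinct, R+M≡H (mod 10) forces M=5. So M=5.
Step 6. [col 3: T + R ≡ A (mod 10)] column 3 reads T+R+carry(1)=A with T=1, R=8; with digits 1,2,4,5,8 already taken and all letters distinct, the only value for A is 0. So A=0.
Step 7. [col 4: F + S ≡ H (mod 10)] F=6 is one option consistent with column 4 (F + S ≡ H (mod 10), carry-in 1) — take it ⇒ F=6.
Step 8. [col 4: F + S ≡ H (mod 10)] column 4: given F=6, H=4, carry-in 1, and digits 0,1,2,4,5,6,8 already taken and all letters distinct, F+S≡H (mod 10) forces S=7, so S=7.

Answer: A=0, F=6, H=4, M=5, R=8, S=7, T=1, W=2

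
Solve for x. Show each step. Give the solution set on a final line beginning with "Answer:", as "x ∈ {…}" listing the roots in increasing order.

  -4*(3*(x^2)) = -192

Step 1. [-4*(3*(x^2)) = -192] divide by the outer -4 ⇒ div: 3*(x^2) = 48.
Step 2. [3*(x^2) = 48] divide by the outer 3, so div: x^2 = 16.
Step 3. [x^2 = 16] √ both sides: 16 ≥ 0 gives two branches ⇒ sqrt: x = 4 or -4.

Answer: x ∈ {-4, 4}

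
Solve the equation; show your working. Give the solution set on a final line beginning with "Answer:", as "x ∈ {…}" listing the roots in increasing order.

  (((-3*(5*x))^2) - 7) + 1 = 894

Step 1. [(((-3*(5*x))^2) - 7) + 1 = 894] +1 is outermost — subtract 1 both sides. So sub: ((-3*(5*x))^2) - 7 = 893.
Step 2. [((-3*(5*x))^2) - 7 = 893] 7 comes off first (add 7). So sub: (-3*(5*x))^2 = 900.
Step 3. [(-3*(5*x))^2 = 900] LHS squared, RHS 900 ≥ 0: apply √ (±). So sqrt: -3*(5*x) = 30 or -30.
Step 4. [-3*(5*x) = 30 or -30] divide by the outer -3, so div: 5*x = -10 or 10.
Step 5. [5*x = -10 or 10] LHS = 5·(…); ÷5 both sides, so div: x = -2 or 2.

Answer: x ∈ {-2, 2}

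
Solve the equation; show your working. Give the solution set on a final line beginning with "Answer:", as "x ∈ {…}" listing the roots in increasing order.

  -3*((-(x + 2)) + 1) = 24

Step 1. [-3*((-(x + 2)) + 1) = 24] divide by the outer -3. So div: (-(x + 2)) + 1 = -8.
Step 2. [(-(x + 2)) + 1 = -8] peel the +1: subtract 1 from each side, so sub: -(x + 2) = -9.
Step 3. [-(x + 2) = -9] leading − — multiply by −1, so neg: x + 2 = 9.
Step 4. [x + 2 = 9] the outer +2 inverts by subtracting 2 ⇒ sub: x = 7.

Answer: x ∈ {7}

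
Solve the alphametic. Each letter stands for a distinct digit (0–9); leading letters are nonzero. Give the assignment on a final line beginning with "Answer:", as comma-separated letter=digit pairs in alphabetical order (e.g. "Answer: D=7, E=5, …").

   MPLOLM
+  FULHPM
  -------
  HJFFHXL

Step 1. [col 1: M + M ≡ L (mod 10)] L=6 is one option consistent with column 1 (M + M ≡ L (mod 10), carry-in 0) — take it. So L=6.
Step 2. [col 1: M + M ≡ L (mod 10)] M=8 is one option consistent with column 1 (M + M ≡ L (mod 10), carry-in 0) — take it. So M=8.
Step 3. [col 2: L + P ≡ X (mod 10)] no forcing yet in column 2 (carry-in 1); X=4 is free and consistent — try it. So X=4.
Step 4. [H] H is the leading digit of a 7-digit sum of two 6-digit numbers; the final carry is exactly 1. So H=1.
Step 5. [col 2: L + P ≡ X (mod 10)] column 2: given L=6, X=4, carry-in 1, and digits 1,4,6,8 already taken and all letters distinct, L+P≡X (mod 10) forces P=7. So P=7.
Step 6. [col 3: O + H ≡ H (mod 10)] from column 3 (H=1, carry-in 1, digits 1,4,6,7,8 already taken and all letters distinct): O must equal 9 ⇒ O=9.
Step 7. [col 4: L + L ≡ F (mod 10)] from column 4 (L=6, carry-in 1, digits 1,4,6,7,8,9 already taken and all letters distinct): F must equal 3, so F=3.
Step 8. [col 5: P + U ≡ F (mod 10)] column 5 reads P+U+carry(1)=F with P=7, F=3; with digits 1,3,4,6,7,8,9 already taken and all letters distinct, the only value for U is 5. So U=5.
Step 9. [col 6: M + F ≡ J (mod 10)] column 6: given M=8, F=3, carry-in 1, and digits 1,3,4,5,6,7,8,9 already taken and all letters distinct, M+F≡J (mod 10) forces J=2, so J=2.

Answer: F=3, H=1, J=2, L=6, M=8, O=9, P=7, U=5, X=4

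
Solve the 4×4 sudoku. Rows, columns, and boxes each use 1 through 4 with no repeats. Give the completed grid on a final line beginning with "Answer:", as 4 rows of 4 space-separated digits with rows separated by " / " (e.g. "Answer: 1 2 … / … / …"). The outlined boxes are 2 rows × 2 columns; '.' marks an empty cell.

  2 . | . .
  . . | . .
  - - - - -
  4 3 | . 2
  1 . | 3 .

Step 1. [r1c4∈{1,3,4}] across row 1, 3 lands solely at r1c4 ⇒ r1c4=3.
Step 2. [r2c4∈{1,4}] in col 4, 1 fits only at r2c4, so r2c4=1.
Step 3. [r1c3∈{4}] r1c3 is down to just 4. So r1c3=4.
Step 4. [r2c1∈{3}] only 3 remains possible at r2c1. So r2c1=3.
Step 5. [r1c2∈{1}] nothing but 1 survives at r1c2, so r1c2=1.
Step 6. [r4c2∈{2}] nothing but 2 survives at r4c2. So r4c2=2.
Step 7. [r2c3∈{2}] r2c3's peers cover all but 2 ⇒ r2c3=2.
Step 8. [r2c2∈{4}] nothing but 4 survives at r2c2 ⇒ r2c2=4.
Step 9. [r3c3∈{1}] r3c3's peers cover all but 1. So r3c3=1.
Step 10. [r4c4∈{4}] r4c4's peers cover all but 4 ⇒ r4c4=4.

Answer: 2 1 4 3 / 3 4 2 1 / 4 3 1 2 / 1 2 3 4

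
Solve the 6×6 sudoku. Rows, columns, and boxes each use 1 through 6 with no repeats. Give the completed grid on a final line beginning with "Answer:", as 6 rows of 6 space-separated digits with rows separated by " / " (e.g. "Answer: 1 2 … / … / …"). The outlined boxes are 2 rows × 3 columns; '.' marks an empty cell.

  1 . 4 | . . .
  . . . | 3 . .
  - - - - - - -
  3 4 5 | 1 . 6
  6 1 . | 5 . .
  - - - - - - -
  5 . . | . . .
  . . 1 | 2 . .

Step 1. [r5c3∈{2,3,6}] 3 has one home in col 3: r5c3 ⇒ r5c3=3.
Step 2. [r5c4∈{4,6}] across col 4, 4 lands solely at r5c4 ⇒ r5c4=4.
Step 3. [r2c1∈{2}] only 2 remains possible at r2c1. So r2c1=2.
Step 4. [r6c2∈{6}] r6c2's peers cover all but 6 ⇒ r6c2=6.
Step 5. [r2c2∈{5}] nothing but 5 survives at r2c2. So r2c2=5.
Step 6. [r3c5∈{2}] nothing but 2 survives at r3c5, so r3c5=2.
Step 7. [r5c5∈{1,6}] r5c5 is the only open cell in row 5 admitting 6, so r5c5=6.
Step 8. [r1c5∈{5}] r1c5 has the single candidate 5, so r1c5=5.
Step 9. [r6c5∈{3}] nothing but 3 survives at r6c5 ⇒ r6c5=3.
Step 10. [r4c5∈{4}] nothing but 4 survives at r4c5 ⇒ r4c5=4.
Step 11. [r5c6∈{1}] r5c6 is down to just 1. So r5c6=1.
Step 12. [r2c5∈{1}] r2c5's peers cover all but 1 ⇒ r2c5=1.
Step 13. [r2c6∈{4}] r2c6 has the single candidate 4 ⇒ r2c6=4.
Step 14. [r4c6∈{3}] r4c6's peers cover all but 3, so r4c6=3.
Step 15. [r4c3∈{2}] r4c3 has the single candidate 2, so r4c3=2.
Step 16. [r2c3∈{6}] only 6 remains possible at r2c3 ⇒ r2c3=6.
Step 17. [r5c2∈{2}] r5c2 has the single candidate 2 ⇒ r5c2=2.
Step 18. [r1c4∈{6}] r1c4 is down to just 6 ⇒ r1c4=6.
Step 19. [r6c1∈{4}] r6c1 has the single candidate 4. So r6c1=4.
Step 20. [r1c6∈{2}] r1c6 is down to just 2, so r1c6=2.
Step 21. [r6c6∈{5}] r6c6's peers cover all but 5 ⇒ r6c6=5.
Step 22. [r1c2∈{3}] only 3 remains possible at r1c2. So r1c2=3.

Answer: 1 3 4 6 5 2 / 2 5 6 3 1 4 / 3 4 5 1 2 6 / 6 1 2 5 4 3 / 5 2 3 4 6 1 / 4 6 1 2 3 5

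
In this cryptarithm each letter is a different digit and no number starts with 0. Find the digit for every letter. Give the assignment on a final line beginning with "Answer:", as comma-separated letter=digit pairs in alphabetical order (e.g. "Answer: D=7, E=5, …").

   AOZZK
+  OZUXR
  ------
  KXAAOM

Step 1. [col 1: K + R ≡ M (mod 10)] column 1 (K + R ≡ M (mod 10), carry-in 0) doesn't pin K yet; pick K=1 and continue, so K=1.
Step 2. [col 1: K + R ≡ M (mod 10)] M=7 is one option consistent with column 1 (K + R ≡ M (mod 10), carry-in 0) — take it. So M=7.
Step 3. [col 1: K + R ≡ M (mod 10)] in column 1 we have K+R≡M with carry-in 0; given K=1, M=7 and digits 1,7 already taken and all letters distinct, that pins R to 6 ⇒ R=6.
Step 4. [col 2: Z + X ≡ O (mod 10)] column 2 (Z + X ≡ O (mod 10), carry-in 0) doesn't pin X yet; pick X=3 and continue ⇒ X=3.
Step 5. [col 2: Z + X ≡ O (mod 10)] no forcing yet in column 2 (carry-in 0); Z=5 is free and consistent — try it ⇒ Z=5.
Step 6. [col 2: Z + X ≡ O (mod 10)] from column 2 (Z=5, X=3, carry-in 0, digits 1,3,5,6,7 already taken and all letters distinct): O must equal 8 ⇒ O=8.
Step 7. [col 3: Z + U ≡ A (mod 10)] column 3 (Z + U ≡ A (mod 10), carry-in 0) doesn't pin U yet; pick U=9 and continue, so U=9.
Step 8. [col 3: Z + U ≡ A (mod 10)] column 3: given Z=5, U=9, carry-in 0, and digits 1,3,5,6,7,8,9 already taken and all letters distinct, Z+U≡A (mod 10) forces A=4. So A=4.

Answer: A=4, K=1, M=7, O=8, R=6, U=9, X=3, Z=5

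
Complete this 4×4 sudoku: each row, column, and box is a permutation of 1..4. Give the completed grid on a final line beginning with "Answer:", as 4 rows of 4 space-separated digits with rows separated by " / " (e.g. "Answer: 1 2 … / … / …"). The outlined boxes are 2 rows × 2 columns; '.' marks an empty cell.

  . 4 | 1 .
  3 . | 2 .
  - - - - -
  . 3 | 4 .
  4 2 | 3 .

Step 1. [r3c1∈{1}] only 1 remains possible at r3c1 ⇒ r3c1=1.
Step 2. [r3c4∈{2}] r3c4's peers cover all but 2 ⇒ r3c4=2.
Step 3. [r4c4∈{1}] only 1 remains possible at r4c4. So r4c4=1.
Step 4. [r2c2∈{1}] nothing but 1 survives at r2c2 ⇒ r2c2=1.
Step 5. [r2c4∈{4}] r2c4 is down to just 4, so r2c4=4.
Step 6. [r1c1∈{2}] only 2 remains possible at r1c1 ⇒ r1c1=2.
Step 7. [r1c4∈{3}] nothing but 3 survives at r1c4. So r1c4=3.

Answer: 2 4 1 3 / 3 1 2 4 / 1 3 4 2 / 4 2 3 1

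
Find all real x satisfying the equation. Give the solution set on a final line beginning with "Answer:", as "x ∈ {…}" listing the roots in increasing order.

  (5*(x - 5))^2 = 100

Step 1. [(5*(x - 5))^2 = 100] √ both sides: 100 ≥ 0 gives two branches, so sqrt: 5*(x - 5) = 10 or -10.
Step 2. [5*(x - 5) = 10 or -10] LHS = 5·(…); ÷5 both sides. So div: x - 5 = 2 or -2.
Step 3. [x - 5 = 2 or -2] the outer -5 inverts by adding 5. So sub: x = 7 or 3.

Answer: x ∈ {3, 7}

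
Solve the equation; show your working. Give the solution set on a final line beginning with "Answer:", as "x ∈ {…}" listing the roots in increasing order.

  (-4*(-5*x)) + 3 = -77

Step 1. [(-4*(-5*x)) + 3 = -77] 3 comes off first (subtract 3), so sub: -4*(-5*x) = -80.
Step 2. [-4*(-5*x) = -80] -4 out front; divide by -4 ⇒ div: -5*x = 20.
Step 3. [-5*x = 20] divide by the outer -5. So div: x = -4.

Answer: x ∈ {-4}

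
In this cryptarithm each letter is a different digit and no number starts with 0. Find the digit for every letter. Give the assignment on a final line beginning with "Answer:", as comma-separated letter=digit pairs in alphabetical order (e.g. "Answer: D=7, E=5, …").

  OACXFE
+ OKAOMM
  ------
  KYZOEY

Step 1. [col 1: E + M ≡ Y (mod 10)] no forcing yet in column 1 (carry-in 0); M=8 is free and consistent — try it ⇒ M=8.
Step 2. [col 1: E + M ≡ Y (mod 10)] column 1 (E + M ≡ Y (mod 10), carry-in 0) doesn't pin E yet; pick E=3 and continue ⇒ E=3.
Step 3. [col 1: E + M ≡ Y (mod 10)] in column 1 we have E+M≡Y with carry-in 0; given E=3, M=8 and digits 3,8 already taken and all letters distinct, that pins Y to 1, so Y=1.
Step 4. [col 2: F + M ≡ E (mod 10)] from column 2 (M=8, E=3, carry-in 1, digits 1,3,8 already taken and all letters distinct): F must equal 4. So F=4.
Step 5. [col 3: X + O ≡ O (mod 10)] in column 3 we have X+O≡O with carry-in 1; given nothing yet and digits 1,3,4,8 already taken and all letters distinct, that pins X to 9, so X=9.
Step 6. [col 3: X + O ≡ O (mod 10)] several values work for O in column 3 (X + O ≡ O (mod 10), carry-in 1); try O=2 ⇒ O=2.
Step 7. [col 4: C + A ≡ Z (mod 10)] several values work for A in column 4 (C + A ≡ Z (mod 10), carry-in 1); try A=6. So A=6.
Step 8. [col 4: C + A ≡ Z (mod 10)] column 4 reads C+A+carry(1)=Z with A=6; with digits 1,2,3,4,6,8,9 already taken and all letters distinct, the only value for C is 0, so C=0.
Step 9. [col 4: C + A ≡ Z (mod 10)] in column 4 we have C+A≡Z with carry-in 1; given C=0, A=6 and digits 0,1,2,3,4,6,8,9 already taken and all letters distinct, that pins Z to 7 ⇒ Z=7.
Step 10. [col 5: A + K ≡ Y (mod 10)] from column 5 (A=6, Y=1, carry-in 0, digits 0,1,2,3,4,6,7,8,9 already taken and all letters distinct): K must equal 5 ⇒ K=5.

Answer: A=6, C=0, E=3, F=4, K=5, M=8, O=2, X=9, Y=1, Z=7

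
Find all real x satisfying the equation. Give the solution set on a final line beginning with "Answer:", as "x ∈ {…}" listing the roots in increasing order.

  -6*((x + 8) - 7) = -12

Step 1. [-6*((x + 8) - 7) = -12] -6 out front; divide by -6, so div: (x + 8) - 7 = 2.
Step 2. [(x + 8) - 7 = 2] the outer -7 inverts by adding 7 ⇒ sub: x + 8 = 9.
Step 3. [x + 8 = 9] peel the +8: subtract 8 from each side, so sub: x = 1.

Answer: x ∈ {1}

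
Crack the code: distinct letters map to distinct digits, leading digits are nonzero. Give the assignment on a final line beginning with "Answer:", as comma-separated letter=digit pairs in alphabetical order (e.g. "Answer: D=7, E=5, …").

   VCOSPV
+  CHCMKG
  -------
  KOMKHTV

Step 1. [col 1: V + G ≡ V (mod 10)] in column 1 we have V+G≡V with carry-in 0; given nothing yet and all letters distinct, none taken yet, that pins G to 0, so G=0.
Step 2. [K] adding two 6-digit numbers gives at most 6+1 digits, and here it does — K is that final carry and must be 1, so K=1.
Step 3. [col 1: V + G ≡ V (mod 10)] column 1 (V + G ≡ V (mod 10), carry-in 0) doesn't pin V yet; pick V=6 and continue, so V=6.
Step 4. [col 2: P + K ≡ T (mod 10)] no forcing yet in column 2 (carry-in 0); T=9 is free and consistent — try it, so T=9.
Step 5. [col 2: P + K ≡ T (mod 10)] column 2 reads P+K+carry(0)=T with K=1, T=9; with digits 0,1,6,9 already taken and all letters distinct, the only value for P is 8. So P=8.
Step 6. [col 3: S + M ≡ H (mod 10)] no forcing yet in column 3 (carry-in 0); M=3 is free and consistent — try it, so M=3.
Step 7. [col 3: S + M ≡ H (mod 10)] column 3 (S + M ≡ H (mod 10), carry-in 0) doesn't pin H yet; pick H=5 and continue ⇒ H=5.
Step 8. [col 3: S + M ≡ H (mod 10)] from column 3 (M=3, H=5, carry-in 0, digits 0,1,3,5,6,8,9 already taken and all letters distinct): S must equal 2, so S=2.
Step 9. [col 4: O + C ≡ K (mod 10)] several values work for C in column 4 (O + C ≡ K (mod 10), carry-in 0); try C=7 ⇒ C=7.
Step 10. [col 4: O + C ≡ K (mod 10)] column 4: given C=7, K=1, carry-in 0, and digits 0,1,2,3,5,6,7,8,9 already taken and all letters distinct, O+C≡K (mod 10) forces O=4, so O=4.

Answer: C=7, G=0, H=5, K=1, M=3, O=4, P=8, S=2, T=9, V=6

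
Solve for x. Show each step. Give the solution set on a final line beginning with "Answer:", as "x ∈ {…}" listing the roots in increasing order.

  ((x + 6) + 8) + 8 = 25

Step 1. [((x + 6) + 8) + 8 = 25] 8 comes off first (subtract 8). So sub: (x + 6) + 8 = 17.
Step 2. [(x + 6) + 8 = 17] 8 comes off first (subtract 8). So sub: x + 6 = 9.
Step 3. [x + 6 = 9] the outer +6 inverts by subtracting 6, so sub: x = 3.

Answer: x ∈ {3}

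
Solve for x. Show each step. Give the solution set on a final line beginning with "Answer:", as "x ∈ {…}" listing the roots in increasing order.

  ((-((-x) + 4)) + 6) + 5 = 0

Step 1. [((-((-x) + 4)) + 6) + 5 = 0] the outer +5 inverts by subtracting 5 ⇒ sub: (-((-x) + 4)) + 6 = -5.
Step 2. [(-((-x) + 4)) + 6 = -5] 6 comes off first (subtract 6), so sub: -((-x) + 4) = -11.
Step 3. [-((-x) + 4) = -11] flip signs both sides. So neg: (-x) + 4 = 11.
Step 4. [(-x) + 4 = 11] peel the +4: subtract 4 from each side ⇒ sub: -x = 7.
Step 5. [-x = 7] leading − — multiply by −1 ⇒ neg: x = -7.

Answer: x ∈ {-7}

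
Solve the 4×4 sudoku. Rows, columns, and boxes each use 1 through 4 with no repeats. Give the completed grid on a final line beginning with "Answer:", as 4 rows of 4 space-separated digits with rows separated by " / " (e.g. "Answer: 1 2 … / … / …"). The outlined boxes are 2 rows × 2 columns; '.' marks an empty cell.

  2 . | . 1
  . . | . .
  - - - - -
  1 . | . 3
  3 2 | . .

Step 1. [r2c1∈{4}] nothing but 4 survives at r2c1 ⇒ r2c1=4.
Step 2. [r1c3∈{3,4}] in row 1, 4 fits only at r1c3 ⇒ r1c3=4.
Step 3. [r2c3∈{2,3}] in col 3, 3 fits only at r2c3, so r2c3=3.
Step 4. [r2c4∈{2}] r2c4 has the single candidate 2, so r2c4=2.
Step 5. [r4c3∈{1}] r4c3 is down to just 1, so r4c3=1.
Step 6. [r1c2∈{3}] r1c2 is down to just 3. So r1c2=3.
Step 7. [r4c4∈{4}] nothing but 4 survives at r4c4. So r4c4=4.
Step 8. [r3c3∈{2}] nothing but 2 survives at r3c3 ⇒ r3c3=2.
Step 9. [r3c2∈{4}] nothing but 4 survives at r3c2, so r3c2=4.
Step 10. [r2c2∈{1}] only 1 remains possible at r2c2 ⇒ r2c2=1.

Answer: 2 3 4 1 / 4 1 3 2 / 1 4 2 3 / 3 2 1 4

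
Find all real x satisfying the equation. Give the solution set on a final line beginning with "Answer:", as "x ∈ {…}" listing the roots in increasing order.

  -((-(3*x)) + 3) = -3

Step 1. [-((-(3*x)) + 3) = -3] LHS negated; negate both sides. So neg: (-(3*x)) + 3 = 3.
Step 2. [(-(3*x)) + 3 = 3] the outer +3 inverts by subtracting 3. So sub: -(3*x) = 0.
Step 3. [-(3*x) = 0] flip signs both sides ⇒ neg: 3*x = 0.
Step 4. [3*x = 0] 3 out front; divide by 3, so div: x = 0.

Answer: x ∈ {0}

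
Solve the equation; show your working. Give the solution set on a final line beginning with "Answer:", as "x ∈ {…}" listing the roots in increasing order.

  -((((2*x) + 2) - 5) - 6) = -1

Step 1. [-((((2*x) + 2) - 5) - 6) = -1] flip signs both sides. So neg: (((2*x) + 2) - 5) - 6 = 1.
Step 2. [(((2*x) + 2) - 5) - 6 = 1] 6 comes off first (add 6) ⇒ sub: ((2*x) + 2) - 5 = 7.
Step 3. [((2*x) + 2) - 5 = 7] -5 is outermost — add 5 both sides, so sub: (2*x) + 2 = 12.
Step 4. [(2*x) + 2 = 12] 2 comes off first (subtract 2) ⇒ sub: 2*x = 10.
Step 5. [2*x = 10] LHS = 2·(…); ÷2 both sides, so div: x = 5.

Answer: x ∈ {5}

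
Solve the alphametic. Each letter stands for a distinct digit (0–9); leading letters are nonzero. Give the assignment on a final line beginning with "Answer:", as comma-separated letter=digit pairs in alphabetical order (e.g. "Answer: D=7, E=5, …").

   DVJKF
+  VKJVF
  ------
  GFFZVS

Step 1. [col 1: F + F ≡ S (mod 10)] column 1 (F + F ≡ S (mod 10), carry-in 0) doesn't pin F yet; pick F=5 and continue, so F=5.
Step 2. [col 1: F + F ≡ S (mod 10)] from column 1 (F=5, carry-in 0, digits 5 already taken and all letters distinct): S must equal 0 ⇒ S=0.
Step 3. [col 2: K + V ≡ V (mod 10)] column 2: given nothing yet, carry-in 1, and digits 0,5 already taken and all letters distinct, K+V≡V (mod 10) forces K=9, so K=9.
Step 4. [G] adding two 5-digit numbers gives at most 5+1 digits, and here it does — G is that final carry and must be 1. So G=1.
Step 5. [col 2: K + V ≡ V (mod 10)] V=6 is one option consistent with column 2 (K + V ≡ V (mod 10), carry-in 1) — take it, so V=6.
Step 6. [col 3: J + J ≡ Z (mod 10)] from column 3 (nothing yet, carry-in 1, digits 0,1,5,6,9 already taken and all letters distinct): Z must equal 7, so Z=7.
Step 7. [col 3: J + J ≡ Z (mod 10)] no forcing yet in column 3 (carry-in 1); J=3 is free and consistent — try it ⇒ J=3.
Step 8. [col 5: D + V ≡ F (mod 10)] column 5 reads D+V+carry(1)=F with V=6, F=5; with digits 0,1,3,5,6,7,9 already taken and all letters distinct, the only value for D is 8, so D=8.

Answer: D=8, F=5, G=1, J=3, K=9, S=0, V=6, Z=7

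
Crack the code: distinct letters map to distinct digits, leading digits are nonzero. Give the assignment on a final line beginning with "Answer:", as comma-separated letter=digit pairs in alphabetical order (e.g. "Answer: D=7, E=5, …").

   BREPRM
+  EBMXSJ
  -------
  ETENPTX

Step 1. [col 1: M + J ≡ X (mod 10)] column 1 (M + J ≡ X (mod 10), carry-in 0) doesn't pin J yet; pick J=5 and continue, so J=5.
Step 2. [col 1: M + J ≡ X (mod 10)] X=9 is one option consistent with column 1 (M + J ≡ X (mod 10), carry-in 0) — take it, so X=9.
Step 3. [E] E is the leading digit of a 7-digit sum of two 6-digit numbers; the final carry is exactly 1 ⇒ E=1.
Step 4. [col 1: M + J ≡ X (mod 10)] from column 1 (J=5, X=9, carry-in 0, digits 1,5,9 already taken and all letters distinct): M must equal 4, so M=4.
Step 5. [col 2: R + S ≡ T (mod 10)] several values work for R in column 2 (R + S ≡ T (mod 10), carry-in 0); try R=3, so R=3.
Step 6. [col 2: R + S ≡ T (mod 10)] column 2 reads R+S+carry(0)=T with R=3; with digits 1,3,4,5,9 already taken and all letters distinct, the only value for T is 0 ⇒ T=0.
Step 7. [col 2: R + S ≡ T (mod 10)] column 2 reads R+S+carry(0)=T with R=3, T=0; with digits 0,1,3,4,5,9 already taken and all letters distinct, the only value for S is 7, so S=7.
Step 8. [col 3: P + X ≡ P (mod 10)] column 3 (P + X ≡ P (mod 10), carry-in 1) doesn't pin P yet; pick P=2 and continue ⇒ P=2.
Step 9. [col 4: E + M ≡ N (mod 10)] column 4 reads E+M+carry(1)=N with E=1, M=4; with digits 0,1,2,3,4,5,7,9 already taken and all letters distinct, the only value for N is 6, so N=6.
Step 10. [col 5: R + B ≡ E (mod 10)] in column 5 we have R+B≡E with carry-in 0; given R=3, E=1 and digits 0,1,2,3,4,5,6,7,9 already taken and all letters distinct, that pins B to 8, so B=8.

Answer: B=8, E=1, J=5, M=4, N=6, P=2, R=3, S=7, T=0, X=9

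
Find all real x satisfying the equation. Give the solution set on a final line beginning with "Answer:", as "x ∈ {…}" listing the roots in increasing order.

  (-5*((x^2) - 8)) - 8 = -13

Step 1. [(-5*((x^2) - 8)) - 8 = -13] add 8: x sits inside (… - 8). So sub: -5*((x^2) - 8) = -5.
Step 2. [-5*((x^2) - 8) = -5] -5·(inner) — divide through by -5, so div: (x^2) - 8 = 1.
Step 3. [(x^2) - 8 = 1] the outer -8 inverts by adding 8 ⇒ sub: x^2 = 9.
Step 4. [x^2 = 9] LHS squared, RHS 9 ≥ 0: apply √ (±), so sqrt: x = 3 or -3.

Answer: x ∈ {-3, 3}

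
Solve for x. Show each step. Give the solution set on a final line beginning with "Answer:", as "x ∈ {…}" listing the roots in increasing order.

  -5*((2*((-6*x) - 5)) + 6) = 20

Step 1. [-5*((2*((-6*x) - 5)) + 6) = 20] divide by the outer -5 ⇒ div: (2*((-6*x) - 5)) + 6 = -4.
Step 2. [(2*((-6*x) - 5)) + 6 = -4] peel the +6: subtract 6 from each side ⇒ sub: 2*((-6*x) - 5) = -10.
Step 3. [2*((-6*x) - 5) = -10] 2·(inner) — divide through by 2 ⇒ div: (-6*x) - 5 = -5.
Step 4. [(-6*x) - 5 = -5] -5 is outermost — add 5 both sides, so sub: -6*x = 0.
Step 5. [-6*x = 0] divide by the outer -6, so div: x = 0.

Answer: x ∈ {0}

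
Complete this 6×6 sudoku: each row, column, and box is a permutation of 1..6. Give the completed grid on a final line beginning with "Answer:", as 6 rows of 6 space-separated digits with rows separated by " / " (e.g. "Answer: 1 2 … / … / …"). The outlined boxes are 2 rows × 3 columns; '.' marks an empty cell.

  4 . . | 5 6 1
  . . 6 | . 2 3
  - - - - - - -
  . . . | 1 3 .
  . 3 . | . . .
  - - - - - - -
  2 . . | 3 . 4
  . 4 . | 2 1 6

Step 1. [r5c5∈{5}] r5c5's peers cover all but 5. So r5c5=5.
Step 2. [r3c3∈{2,4,5}] r3c3 is the only open cell in row 3 admitting 4. So r3c3=4.
Step 3. [r6c1∈{3,5}] 3 has one home in col 1: r6c1. So r6c1=3.
Step 4. [r5c2∈{1,6}] row 5 places 6 nowhere but r5c2. So r5c2=6.
Step 5. [r4c4∈{4,6}] in col 4, 6 fits only at r4c4. So r4c4=6.
Step 6. [r1c2∈{2}] r1c2 is down to just 2, so r1c2=2.
Step 7. [r3c2∈{5}] r3c2's peers cover all but 5. So r3c2=5.
Step 8. [r4c1∈{1}] r4c1 is down to just 1, so r4c1=1.
Step 9. [r4c3∈{2}] r4c3 has the single candidate 2, so r4c3=2.
Step 10. [r2c4∈{4}] only 4 remains possible at r2c4. So r2c4=4.
Step 11. [r3c6∈{2}] only 2 remains possible at r3c6, so r3c6=2.
Step 12. [r3c1∈{6}] r3c1 is down to just 6 ⇒ r3c1=6.
Step 13. [r5c3∈{1}] nothing but 1 survives at r5c3. So r5c3=1.
Step 14. [r4c5∈{4}] r4c5 has the single candidate 4. So r4c5=4.
Step 15. [r6c3∈{5}] nothing but 5 survives at r6c3 ⇒ r6c3=5.
Step 16. [r2c1∈{5}] r2c1 has the single candidate 5 ⇒ r2c1=5.
Step 17. [r1c3∈{3}] r1c3's peers cover all but 3. So r1c3=3.
Step 18. [r4c6∈{5}] r4c6 has the single candidate 5. So r4c6=5.
Step 19. [r2c2∈{1}] r2c2's peers cover all but 1, so r2c2=1.

Answer: 4 2 3 5 6 1 / 5 1 6 4 2 3 / 6 5 4 1 3 2 / 1 3 2 6 4 5 / 2 6 1 3 5 4 / 3 4 5 2 1 6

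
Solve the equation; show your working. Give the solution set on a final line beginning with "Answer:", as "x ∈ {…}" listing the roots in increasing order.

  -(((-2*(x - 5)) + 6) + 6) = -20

Step 1. [-(((-2*(x - 5)) + 6) + 6) = -20] leading − — multiply by −1, so neg: ((-2*(x - 5)) + 6) + 6 = 20.
Step 2. [((-2*(x - 5)) + 6) + 6 = 20] +6 is outermost — subtract 6 both sides ⇒ sub: (-2*(x - 5)) + 6 = 14.
Step 3. [(-2*(x - 5)) + 6 = 14] -2 divides every term; factor it out, so factor: (x - 5) - 3 = -7.
Step 4. [(x - 5) - 3 = -7] add 3: x sits inside (… - 3), so sub: x - 5 = -4.
Step 5. [x - 5 = -4] peel the -5: add 5 from each side, so sub: x = 1.

Answer: x ∈ {1}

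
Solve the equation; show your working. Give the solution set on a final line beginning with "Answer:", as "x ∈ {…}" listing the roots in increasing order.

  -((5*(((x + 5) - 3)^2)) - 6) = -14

Step 1. [-((5*(((x + 5) - 3)^2)) - 6) = -14] flip signs both sides, so neg: (5*(((x + 5) - 3)^2)) - 6 = 14.
Step 2. [(5*(((x + 5) - 3)^2)) - 6 = 14] the outer -6 inverts by adding 6 ⇒ sub: 5*(((x + 5) - 3)^2) = 20.
Step 3. [5*(((x + 5) - 3)^2) = 20] leading coefficient 5: divide by 5 ⇒ div: ((x + 5) - 3)^2 = 4.
Step 4. [((x + 5) - 3)^2 = 4] LHS squared, RHS 4 ≥ 0: apply √ (±), so sqrt: (x + 5) - 3 = 2 or -2.
Step 5. [(x + 5) - 3 = 2 or -2] 3 comes off first (add 3). So sub: x + 5 = 5 or 1.
Step 6. [x + 5 = 5 or 1] the outer +5 inverts by subtracting 5 ⇒ sub: x = 0 or -4.

Answer: x ∈ {-4, 0}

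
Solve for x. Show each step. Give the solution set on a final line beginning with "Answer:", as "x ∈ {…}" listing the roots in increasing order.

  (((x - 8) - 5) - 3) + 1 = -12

Step 1. [(((x - 8) - 5) - 3) + 1 = -12] +1 is outermost — subtract 1 both sides. So sub: ((x - 8) - 5) - 3 = -13.
Step 2. [((x - 8) - 5) - 3 = -13] add 3: x sits inside (… - 3). So sub: (x - 8) - 5 = -10.
Step 3. [(x - 8) - 5 = -10] -5 is outermost — add 5 both sides, so sub: x - 8 = -5.
Step 4. [x - 8 = -5] 8 comes off first (add 8), so sub: x = 3.

Answer: x ∈ {3}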